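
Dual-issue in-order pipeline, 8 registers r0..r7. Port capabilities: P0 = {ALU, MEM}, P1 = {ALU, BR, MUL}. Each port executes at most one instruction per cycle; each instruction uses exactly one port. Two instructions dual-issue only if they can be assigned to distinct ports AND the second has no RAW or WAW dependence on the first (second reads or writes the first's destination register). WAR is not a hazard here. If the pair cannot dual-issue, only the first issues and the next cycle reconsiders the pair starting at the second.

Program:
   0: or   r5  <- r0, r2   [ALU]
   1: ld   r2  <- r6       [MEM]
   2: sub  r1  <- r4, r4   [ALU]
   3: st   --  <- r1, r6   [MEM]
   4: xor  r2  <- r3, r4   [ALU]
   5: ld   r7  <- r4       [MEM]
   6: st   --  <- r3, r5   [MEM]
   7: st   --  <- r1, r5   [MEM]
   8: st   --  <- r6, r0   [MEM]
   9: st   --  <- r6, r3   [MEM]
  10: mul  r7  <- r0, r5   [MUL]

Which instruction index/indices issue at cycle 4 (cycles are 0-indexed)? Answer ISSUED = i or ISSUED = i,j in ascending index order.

#0 head=0: or.ALU ld.MEM i0+i1 2-wide
#1 head=2: sub.ALU i2 RAW r1
#2 head=3: st.MEM xor.ALU i3+i4 2-wide
#3 head=5: ld.MEM i5 no-port MEM/MEM
#4 head=6: st.MEM i6 no-port MEM/MEM
#5 head=7: st.MEM i7 no-port MEM/MEM
#6 head=8: st.MEM i8 no-port MEM/MEM
#7 head=9: st.MEM mul.MUL i9+i10 2-wide

ISSUED = 6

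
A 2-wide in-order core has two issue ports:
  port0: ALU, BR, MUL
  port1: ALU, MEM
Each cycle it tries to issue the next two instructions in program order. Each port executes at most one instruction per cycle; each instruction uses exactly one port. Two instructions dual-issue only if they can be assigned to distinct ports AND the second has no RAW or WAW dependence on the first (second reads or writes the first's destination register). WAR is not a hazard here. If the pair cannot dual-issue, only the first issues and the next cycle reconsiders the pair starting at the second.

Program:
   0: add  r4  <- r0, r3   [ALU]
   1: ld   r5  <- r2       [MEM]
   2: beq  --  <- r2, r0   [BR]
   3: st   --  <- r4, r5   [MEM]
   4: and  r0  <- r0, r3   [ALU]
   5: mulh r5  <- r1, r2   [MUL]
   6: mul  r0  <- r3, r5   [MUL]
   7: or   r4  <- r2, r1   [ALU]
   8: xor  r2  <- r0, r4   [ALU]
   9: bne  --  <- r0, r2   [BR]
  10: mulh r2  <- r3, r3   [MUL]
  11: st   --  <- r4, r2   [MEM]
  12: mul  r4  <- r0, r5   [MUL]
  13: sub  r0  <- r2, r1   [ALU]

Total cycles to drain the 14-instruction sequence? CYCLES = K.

CYCLES = 9

c0: i0&i1 add.ALU+ld.MEM  pair
c1: i2&i3 beq.BR+st.MEM  pair
c2: i4&i5 and.ALU+mulh.MUL  pair
c3: i6&i7 mul.MUL+or.ALU  pair
c4: i8 xor.ALU  RAW r2
c5: i9 bne.BR  no-port BR/MUL
c6: i10 mulh.MUL  RAW r2
c7: i11&i12 st.MEM+mul.MUL  pair
c8: i13 sub.ALU  tail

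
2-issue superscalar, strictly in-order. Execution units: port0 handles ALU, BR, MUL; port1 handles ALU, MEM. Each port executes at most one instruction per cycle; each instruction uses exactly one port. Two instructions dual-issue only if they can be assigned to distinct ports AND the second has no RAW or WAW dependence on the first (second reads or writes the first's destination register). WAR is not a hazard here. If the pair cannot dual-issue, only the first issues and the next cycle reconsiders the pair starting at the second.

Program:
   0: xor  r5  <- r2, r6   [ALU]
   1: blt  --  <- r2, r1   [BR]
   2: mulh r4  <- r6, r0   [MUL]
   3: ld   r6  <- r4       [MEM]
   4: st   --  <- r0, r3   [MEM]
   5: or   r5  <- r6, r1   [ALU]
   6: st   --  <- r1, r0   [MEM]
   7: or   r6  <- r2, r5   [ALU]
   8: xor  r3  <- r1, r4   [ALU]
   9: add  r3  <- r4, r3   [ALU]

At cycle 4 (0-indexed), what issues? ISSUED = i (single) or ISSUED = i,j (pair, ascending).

ISSUED = 6,7

0. xor.ALU/blt.BR @i0&i1  | 2-wide
1. mulh.MUL @i2  | RAW r4
2. ld.MEM @i3  | no-port MEM/MEM
3. st.MEM/or.ALU @i4&i5  | 2-wide
4. st.MEM/or.ALU @i6&i7  | 2-wide
5. xor.ALU @i8  | RAW+WAW r3
6. add.ALU @i9  | tail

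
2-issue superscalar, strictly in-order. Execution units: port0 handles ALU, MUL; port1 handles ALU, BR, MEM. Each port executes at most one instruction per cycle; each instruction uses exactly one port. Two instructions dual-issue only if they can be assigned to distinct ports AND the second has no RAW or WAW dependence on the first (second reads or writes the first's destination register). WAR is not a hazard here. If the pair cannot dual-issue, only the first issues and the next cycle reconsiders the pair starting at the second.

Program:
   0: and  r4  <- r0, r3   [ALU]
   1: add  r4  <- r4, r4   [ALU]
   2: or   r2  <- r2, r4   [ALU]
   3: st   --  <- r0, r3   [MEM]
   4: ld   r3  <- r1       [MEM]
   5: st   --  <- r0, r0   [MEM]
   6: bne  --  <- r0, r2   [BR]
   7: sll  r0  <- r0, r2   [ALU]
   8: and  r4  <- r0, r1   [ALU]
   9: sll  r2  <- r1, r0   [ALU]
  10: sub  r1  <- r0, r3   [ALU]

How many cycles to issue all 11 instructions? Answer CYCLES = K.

c0: i0 and.ALU  RAW+WAW r4
c1: i1 add.ALU  RAW r4
c2: i2+i3 or.ALU;st.MEM  pair
c3: i4 ld.MEM  no-port MEM/MEM
c4: i5 st.MEM  no-port MEM/BR
c5: i6+i7 bne.BR;sll.ALU  pair
c6: i8+i9 and.ALU;sll.ALU  pair
c7: i10 sub.ALU  tail

CYCLES = 8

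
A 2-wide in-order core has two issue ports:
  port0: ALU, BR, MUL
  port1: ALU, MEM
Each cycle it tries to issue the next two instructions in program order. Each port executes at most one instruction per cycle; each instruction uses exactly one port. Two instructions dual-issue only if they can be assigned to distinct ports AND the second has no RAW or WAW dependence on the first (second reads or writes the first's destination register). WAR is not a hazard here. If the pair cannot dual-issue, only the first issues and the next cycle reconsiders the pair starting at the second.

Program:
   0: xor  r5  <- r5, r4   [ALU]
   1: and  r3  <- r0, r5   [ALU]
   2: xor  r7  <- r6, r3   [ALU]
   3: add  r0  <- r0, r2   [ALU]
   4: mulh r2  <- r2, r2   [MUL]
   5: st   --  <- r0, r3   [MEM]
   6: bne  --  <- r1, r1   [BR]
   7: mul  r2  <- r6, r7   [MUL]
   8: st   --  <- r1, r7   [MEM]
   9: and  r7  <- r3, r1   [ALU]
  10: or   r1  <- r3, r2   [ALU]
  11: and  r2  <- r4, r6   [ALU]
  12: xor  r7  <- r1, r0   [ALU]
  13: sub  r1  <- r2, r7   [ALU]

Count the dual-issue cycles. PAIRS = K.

  cy0 -> i0 (xor) RAW r5
  cy1 -> i1 (and) RAW r3
  cy2 -> i2/i3 (xor;add) dual
  cy3 -> i4/i5 (mulh;st) dual
  cy4 -> i6 (bne) no-port BR/MUL
  cy5 -> i7/i8 (mul;st) dual
  cy6 -> i9/i10 (and;or) dual
  cy7 -> i11/i12 (and;xor) dual
  cy8 -> i13 (sub) tail

PAIRS = 5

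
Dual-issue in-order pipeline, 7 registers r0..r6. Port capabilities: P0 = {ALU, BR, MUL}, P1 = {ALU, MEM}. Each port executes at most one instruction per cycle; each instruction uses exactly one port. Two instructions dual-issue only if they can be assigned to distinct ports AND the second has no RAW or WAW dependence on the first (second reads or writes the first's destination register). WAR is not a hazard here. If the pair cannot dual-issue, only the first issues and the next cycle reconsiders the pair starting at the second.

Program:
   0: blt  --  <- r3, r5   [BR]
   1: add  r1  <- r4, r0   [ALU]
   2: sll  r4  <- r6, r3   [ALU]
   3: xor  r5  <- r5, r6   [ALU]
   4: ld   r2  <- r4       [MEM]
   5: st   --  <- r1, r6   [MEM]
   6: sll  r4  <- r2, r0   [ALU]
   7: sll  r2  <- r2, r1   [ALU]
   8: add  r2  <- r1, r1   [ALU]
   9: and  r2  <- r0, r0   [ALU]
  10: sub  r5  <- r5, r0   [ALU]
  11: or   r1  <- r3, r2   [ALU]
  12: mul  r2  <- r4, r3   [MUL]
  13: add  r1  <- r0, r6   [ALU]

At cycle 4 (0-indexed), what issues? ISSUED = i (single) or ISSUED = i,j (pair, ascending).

ISSUED = 7

0. blt.BR+add.ALU @i0+i1  | pair
1. sll.ALU+xor.ALU @i2+i3  | pair
2. ld.MEM @i4  | no-port MEM/MEM
3. st.MEM+sll.ALU @i5+i6  | pair
4. sll.ALU @i7  | WAW r2
5. add.ALU @i8  | WAW r2
6. and.ALU+sub.ALU @i9+i10  | pair
7. or.ALU+mul.MUL @i11+i12  | pair
8. add.ALU @i13  | tail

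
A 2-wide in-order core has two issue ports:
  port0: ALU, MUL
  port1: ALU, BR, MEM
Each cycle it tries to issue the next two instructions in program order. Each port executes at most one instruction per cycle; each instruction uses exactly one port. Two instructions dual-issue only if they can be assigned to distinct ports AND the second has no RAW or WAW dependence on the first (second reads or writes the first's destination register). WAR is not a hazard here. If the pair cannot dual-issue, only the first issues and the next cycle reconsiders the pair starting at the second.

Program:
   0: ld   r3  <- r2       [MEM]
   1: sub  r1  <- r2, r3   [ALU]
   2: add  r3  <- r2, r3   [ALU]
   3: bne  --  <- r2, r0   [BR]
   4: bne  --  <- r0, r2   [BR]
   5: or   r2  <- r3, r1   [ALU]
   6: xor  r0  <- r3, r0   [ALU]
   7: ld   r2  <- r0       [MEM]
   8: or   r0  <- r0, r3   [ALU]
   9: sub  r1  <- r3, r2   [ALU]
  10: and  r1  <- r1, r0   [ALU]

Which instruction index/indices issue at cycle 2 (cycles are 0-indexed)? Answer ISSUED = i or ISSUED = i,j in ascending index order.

t=0 i0:ld ; RAW r3
t=1 i1+i2:sub;add ; pair
t=2 i3:bne ; no-port BR/BR
t=3 i4+i5:bne;or ; pair
t=4 i6:xor ; RAW r0
t=5 i7+i8:ld;or ; pair
t=6 i9:sub ; RAW+WAW r1
t=7 i10:and ; tail

ISSUED = 3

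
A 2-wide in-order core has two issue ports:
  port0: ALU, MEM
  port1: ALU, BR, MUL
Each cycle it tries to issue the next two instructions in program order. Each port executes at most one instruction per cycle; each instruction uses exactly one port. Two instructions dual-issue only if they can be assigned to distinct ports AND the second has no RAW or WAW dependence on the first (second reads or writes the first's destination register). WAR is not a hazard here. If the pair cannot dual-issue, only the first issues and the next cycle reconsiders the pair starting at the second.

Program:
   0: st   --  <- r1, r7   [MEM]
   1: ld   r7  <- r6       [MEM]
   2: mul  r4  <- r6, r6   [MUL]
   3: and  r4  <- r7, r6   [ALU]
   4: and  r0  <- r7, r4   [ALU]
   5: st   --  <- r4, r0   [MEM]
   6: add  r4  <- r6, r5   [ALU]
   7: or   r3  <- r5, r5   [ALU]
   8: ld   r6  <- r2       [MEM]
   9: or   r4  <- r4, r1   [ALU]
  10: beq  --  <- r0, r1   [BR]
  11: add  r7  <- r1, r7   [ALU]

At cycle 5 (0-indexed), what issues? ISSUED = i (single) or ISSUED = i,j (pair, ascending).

c0: i0 st  no-port MEM/MEM
c1: i1+i2 ld;mul  dual
c2: i3 and  RAW r4
c3: i4 and  RAW r0
c4: i5+i6 st;add  dual
c5: i7+i8 or;ld  dual
c6: i9+i10 or;beq  dual
c7: i11 add  tail

ISSUED = 7,8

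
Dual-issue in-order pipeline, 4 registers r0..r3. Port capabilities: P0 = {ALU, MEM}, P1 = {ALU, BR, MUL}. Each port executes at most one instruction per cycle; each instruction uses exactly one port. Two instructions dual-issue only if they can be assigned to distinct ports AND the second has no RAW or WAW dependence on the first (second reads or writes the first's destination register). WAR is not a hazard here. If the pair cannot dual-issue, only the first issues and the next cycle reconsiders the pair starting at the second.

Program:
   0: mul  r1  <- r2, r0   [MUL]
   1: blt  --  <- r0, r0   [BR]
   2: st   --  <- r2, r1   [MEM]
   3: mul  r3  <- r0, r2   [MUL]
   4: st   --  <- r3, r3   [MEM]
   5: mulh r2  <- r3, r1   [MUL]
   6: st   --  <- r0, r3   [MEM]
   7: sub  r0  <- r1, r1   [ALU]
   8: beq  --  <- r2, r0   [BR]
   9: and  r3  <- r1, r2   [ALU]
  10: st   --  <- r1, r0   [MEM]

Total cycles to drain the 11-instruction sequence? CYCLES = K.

CYCLES = 7

c0: i0 mul.MUL  no-port MUL/BR
c1: i1&i2 blt.BR/st.MEM  2-wide
c2: i3 mul.MUL  RAW r3
c3: i4&i5 st.MEM/mulh.MUL  2-wide
c4: i6&i7 st.MEM/sub.ALU  2-wide
c5: i8&i9 beq.BR/and.ALU  2-wide
c6: i10 st.MEM  tail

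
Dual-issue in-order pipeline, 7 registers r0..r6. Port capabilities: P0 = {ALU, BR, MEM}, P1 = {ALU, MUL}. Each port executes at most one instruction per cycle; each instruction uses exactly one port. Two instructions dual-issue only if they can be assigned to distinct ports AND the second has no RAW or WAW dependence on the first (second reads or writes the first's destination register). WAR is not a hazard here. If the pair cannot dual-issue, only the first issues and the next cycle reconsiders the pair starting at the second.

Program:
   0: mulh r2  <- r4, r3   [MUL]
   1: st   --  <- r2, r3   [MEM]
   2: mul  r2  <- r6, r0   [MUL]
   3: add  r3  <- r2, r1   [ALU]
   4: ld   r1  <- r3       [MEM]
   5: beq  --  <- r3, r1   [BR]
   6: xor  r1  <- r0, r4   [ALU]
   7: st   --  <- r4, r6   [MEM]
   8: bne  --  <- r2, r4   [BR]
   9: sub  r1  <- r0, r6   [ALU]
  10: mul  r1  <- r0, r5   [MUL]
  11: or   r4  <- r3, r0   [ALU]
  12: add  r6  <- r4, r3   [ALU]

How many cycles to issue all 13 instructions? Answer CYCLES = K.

#0 head=0: mulh i0 RAW r2
#1 head=1: st+mul i1+i2 dual
#2 head=3: add i3 RAW r3
#3 head=4: ld i4 no-port MEM/BR
#4 head=5: beq+xor i5+i6 dual
#5 head=7: st i7 no-port MEM/BR
#6 head=8: bne+sub i8+i9 dual
#7 head=10: mul+or i10+i11 dual
#8 head=12: add i12 tail

CYCLES = 9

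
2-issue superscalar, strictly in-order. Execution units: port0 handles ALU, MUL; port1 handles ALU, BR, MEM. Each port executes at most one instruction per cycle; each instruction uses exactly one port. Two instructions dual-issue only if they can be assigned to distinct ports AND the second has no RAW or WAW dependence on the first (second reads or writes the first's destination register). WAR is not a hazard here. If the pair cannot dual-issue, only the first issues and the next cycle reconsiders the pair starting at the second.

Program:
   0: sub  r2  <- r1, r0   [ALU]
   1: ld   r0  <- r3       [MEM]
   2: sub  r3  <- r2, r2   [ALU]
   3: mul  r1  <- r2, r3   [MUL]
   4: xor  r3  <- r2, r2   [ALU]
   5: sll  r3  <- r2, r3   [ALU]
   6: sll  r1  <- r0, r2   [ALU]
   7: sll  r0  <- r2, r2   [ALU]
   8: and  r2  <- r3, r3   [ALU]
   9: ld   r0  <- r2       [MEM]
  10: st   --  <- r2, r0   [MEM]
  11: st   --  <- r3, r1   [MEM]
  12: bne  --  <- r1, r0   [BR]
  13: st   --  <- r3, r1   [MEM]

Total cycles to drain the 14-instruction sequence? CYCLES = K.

CYCLES = 10

t=0 i0/i1:sub;ld ; dual
t=1 i2:sub ; RAW r3
t=2 i3/i4:mul;xor ; dual
t=3 i5/i6:sll;sll ; dual
t=4 i7/i8:sll;and ; dual
t=5 i9:ld ; no-port MEM/MEM
t=6 i10:st ; no-port MEM/MEM
t=7 i11:st ; no-port MEM/BR
t=8 i12:bne ; no-port BR/MEM
t=9 i13:st ; tail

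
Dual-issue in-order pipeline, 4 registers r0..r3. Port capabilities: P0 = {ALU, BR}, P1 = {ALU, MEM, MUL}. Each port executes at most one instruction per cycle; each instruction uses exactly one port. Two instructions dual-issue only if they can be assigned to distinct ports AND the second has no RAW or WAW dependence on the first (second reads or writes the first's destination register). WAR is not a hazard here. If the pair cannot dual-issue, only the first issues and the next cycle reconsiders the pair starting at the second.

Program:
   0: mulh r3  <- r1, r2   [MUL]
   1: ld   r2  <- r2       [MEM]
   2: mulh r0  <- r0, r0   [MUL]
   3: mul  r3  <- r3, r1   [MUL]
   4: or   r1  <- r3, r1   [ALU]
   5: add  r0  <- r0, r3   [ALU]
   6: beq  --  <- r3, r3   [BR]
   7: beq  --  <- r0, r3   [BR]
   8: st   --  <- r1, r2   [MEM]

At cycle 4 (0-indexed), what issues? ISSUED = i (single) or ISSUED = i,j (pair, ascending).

[0] i0  mulh.MUL  -- no-port MUL/MEM
[1] i1  ld.MEM  -- no-port MEM/MUL
[2] i2  mulh.MUL  -- no-port MUL/MUL
[3] i3  mul.MUL  -- RAW r3
[4] i4/i5  or.ALU add.ALU  -- pair
[5] i6  beq.BR  -- no-port BR/BR
[6] i7/i8  beq.BR st.MEM  -- pair

ISSUED = 4,5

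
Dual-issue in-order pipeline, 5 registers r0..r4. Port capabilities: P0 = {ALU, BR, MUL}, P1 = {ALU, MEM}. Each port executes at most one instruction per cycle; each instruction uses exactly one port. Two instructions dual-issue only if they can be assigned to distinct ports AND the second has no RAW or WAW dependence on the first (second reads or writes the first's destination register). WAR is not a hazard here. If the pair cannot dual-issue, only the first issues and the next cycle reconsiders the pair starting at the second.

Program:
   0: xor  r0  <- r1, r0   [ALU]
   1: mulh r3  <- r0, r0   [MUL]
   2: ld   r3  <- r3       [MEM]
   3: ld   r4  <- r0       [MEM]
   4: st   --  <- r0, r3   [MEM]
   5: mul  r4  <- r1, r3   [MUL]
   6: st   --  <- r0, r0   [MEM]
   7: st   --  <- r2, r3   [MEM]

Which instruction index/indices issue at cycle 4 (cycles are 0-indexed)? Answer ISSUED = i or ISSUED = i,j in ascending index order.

ISSUED = 4,5

0. xor.ALU @i0  | RAW r0
1. mulh.MUL @i1  | RAW+WAW r3
2. ld.MEM @i2  | no-port MEM/MEM
3. ld.MEM @i3  | no-port MEM/MEM
4. st.MEM mul.MUL @i4/i5  | dual
5. st.MEM @i6  | no-port MEM/MEM
6. st.MEM @i7  | tail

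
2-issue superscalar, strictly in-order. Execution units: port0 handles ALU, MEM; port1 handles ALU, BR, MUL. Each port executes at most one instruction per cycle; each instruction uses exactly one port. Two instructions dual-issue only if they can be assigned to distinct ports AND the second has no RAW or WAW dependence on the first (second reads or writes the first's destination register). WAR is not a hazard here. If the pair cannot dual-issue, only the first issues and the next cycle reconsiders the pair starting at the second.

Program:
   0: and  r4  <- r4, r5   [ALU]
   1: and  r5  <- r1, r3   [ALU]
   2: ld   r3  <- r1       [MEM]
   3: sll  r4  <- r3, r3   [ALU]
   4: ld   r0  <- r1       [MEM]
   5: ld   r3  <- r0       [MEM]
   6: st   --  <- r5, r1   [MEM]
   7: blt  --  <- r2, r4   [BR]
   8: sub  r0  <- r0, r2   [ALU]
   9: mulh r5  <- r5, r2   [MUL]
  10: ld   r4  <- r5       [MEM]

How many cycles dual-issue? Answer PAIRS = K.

PAIRS = 4

[0] i0/i1  and.ALU;and.ALU  -- pair
[1] i2  ld.MEM  -- RAW r3
[2] i3/i4  sll.ALU;ld.MEM  -- pair
[3] i5  ld.MEM  -- no-port MEM/MEM
[4] i6/i7  st.MEM;blt.BR  -- pair
[5] i8/i9  sub.ALU;mulh.MUL  -- pair
[6] i10  ld.MEM  -- tail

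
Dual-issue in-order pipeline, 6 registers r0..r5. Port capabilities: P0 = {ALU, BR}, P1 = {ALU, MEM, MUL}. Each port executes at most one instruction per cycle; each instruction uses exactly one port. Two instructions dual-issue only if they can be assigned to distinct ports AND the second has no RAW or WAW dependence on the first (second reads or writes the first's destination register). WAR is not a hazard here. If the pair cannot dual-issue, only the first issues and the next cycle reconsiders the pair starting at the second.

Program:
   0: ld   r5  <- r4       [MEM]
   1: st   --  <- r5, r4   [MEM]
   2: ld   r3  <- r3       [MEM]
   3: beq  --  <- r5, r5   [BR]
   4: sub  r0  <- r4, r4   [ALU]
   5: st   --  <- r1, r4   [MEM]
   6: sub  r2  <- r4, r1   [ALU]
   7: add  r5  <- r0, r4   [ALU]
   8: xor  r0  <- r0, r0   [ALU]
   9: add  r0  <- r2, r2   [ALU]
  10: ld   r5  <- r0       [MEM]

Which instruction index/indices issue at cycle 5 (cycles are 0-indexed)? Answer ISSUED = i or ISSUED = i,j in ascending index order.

t=0 i0:ld ; no-port MEM/MEM
t=1 i1:st ; no-port MEM/MEM
t=2 i2&i3:ld/beq ; pair
t=3 i4&i5:sub/st ; pair
t=4 i6&i7:sub/add ; pair
t=5 i8:xor ; WAW r0
t=6 i9:add ; RAW r0
t=7 i10:ld ; tail

ISSUED = 8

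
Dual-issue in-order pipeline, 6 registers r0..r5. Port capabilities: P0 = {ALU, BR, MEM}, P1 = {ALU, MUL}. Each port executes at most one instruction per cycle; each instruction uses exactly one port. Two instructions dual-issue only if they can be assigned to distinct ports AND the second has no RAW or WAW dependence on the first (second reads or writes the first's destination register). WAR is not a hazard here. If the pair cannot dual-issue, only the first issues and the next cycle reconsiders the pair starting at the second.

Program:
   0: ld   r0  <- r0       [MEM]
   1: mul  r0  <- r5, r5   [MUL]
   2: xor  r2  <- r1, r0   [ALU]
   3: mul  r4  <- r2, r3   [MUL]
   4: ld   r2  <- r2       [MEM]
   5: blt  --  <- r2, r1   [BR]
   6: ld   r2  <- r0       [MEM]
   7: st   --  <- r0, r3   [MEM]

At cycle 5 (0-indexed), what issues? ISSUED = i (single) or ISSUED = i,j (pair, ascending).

ISSUED = 6

t=0 i0:ld ; WAW r0
t=1 i1:mul ; RAW r0
t=2 i2:xor ; RAW r2
t=3 i3/i4:mul/ld ; dual
t=4 i5:blt ; no-port BR/MEM
t=5 i6:ld ; no-port MEM/MEM
t=6 i7:st ; tail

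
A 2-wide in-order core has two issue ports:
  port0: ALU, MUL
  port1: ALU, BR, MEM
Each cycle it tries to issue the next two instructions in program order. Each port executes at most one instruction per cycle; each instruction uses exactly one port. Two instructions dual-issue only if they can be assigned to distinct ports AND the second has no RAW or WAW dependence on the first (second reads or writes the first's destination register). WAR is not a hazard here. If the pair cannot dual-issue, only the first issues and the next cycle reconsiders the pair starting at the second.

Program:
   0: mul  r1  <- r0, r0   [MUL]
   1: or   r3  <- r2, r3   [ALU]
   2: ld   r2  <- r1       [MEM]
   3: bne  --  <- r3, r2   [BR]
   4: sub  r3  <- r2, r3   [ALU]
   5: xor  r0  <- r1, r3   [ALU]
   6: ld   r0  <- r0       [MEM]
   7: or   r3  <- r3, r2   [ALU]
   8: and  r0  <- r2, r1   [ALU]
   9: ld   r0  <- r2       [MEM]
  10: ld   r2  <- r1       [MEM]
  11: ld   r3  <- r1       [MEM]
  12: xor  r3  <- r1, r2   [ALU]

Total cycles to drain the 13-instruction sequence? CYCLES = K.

t=0 i0+i1:mul or ; dual
t=1 i2:ld ; no-port MEM/BR
t=2 i3+i4:bne sub ; dual
t=3 i5:xor ; RAW+WAW r0
t=4 i6+i7:ld or ; dual
t=5 i8:and ; WAW r0
t=6 i9:ld ; no-port MEM/MEM
t=7 i10:ld ; no-port MEM/MEM
t=8 i11:ld ; WAW r3
t=9 i12:xor ; tail

CYCLES = 10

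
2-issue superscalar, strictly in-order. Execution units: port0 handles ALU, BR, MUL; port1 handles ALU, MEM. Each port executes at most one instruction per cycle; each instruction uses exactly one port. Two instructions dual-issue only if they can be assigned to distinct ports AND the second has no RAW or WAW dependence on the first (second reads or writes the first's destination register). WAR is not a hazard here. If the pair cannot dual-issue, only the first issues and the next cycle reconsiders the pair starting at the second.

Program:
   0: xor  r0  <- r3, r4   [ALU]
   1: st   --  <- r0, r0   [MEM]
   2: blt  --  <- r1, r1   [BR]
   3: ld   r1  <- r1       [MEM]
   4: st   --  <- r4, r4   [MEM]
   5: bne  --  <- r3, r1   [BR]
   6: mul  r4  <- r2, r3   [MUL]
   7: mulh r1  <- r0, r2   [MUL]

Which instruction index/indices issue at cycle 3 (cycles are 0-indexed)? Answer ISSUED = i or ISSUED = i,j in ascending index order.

ISSUED = 4,5

  cy0 -> i0 (xor.ALU) RAW r0
  cy1 -> i1&i2 (st.MEM blt.BR) dual
  cy2 -> i3 (ld.MEM) no-port MEM/MEM
  cy3 -> i4&i5 (st.MEM bne.BR) dual
  cy4 -> i6 (mul.MUL) no-port MUL/MUL
  cy5 -> i7 (mulh.MUL) tail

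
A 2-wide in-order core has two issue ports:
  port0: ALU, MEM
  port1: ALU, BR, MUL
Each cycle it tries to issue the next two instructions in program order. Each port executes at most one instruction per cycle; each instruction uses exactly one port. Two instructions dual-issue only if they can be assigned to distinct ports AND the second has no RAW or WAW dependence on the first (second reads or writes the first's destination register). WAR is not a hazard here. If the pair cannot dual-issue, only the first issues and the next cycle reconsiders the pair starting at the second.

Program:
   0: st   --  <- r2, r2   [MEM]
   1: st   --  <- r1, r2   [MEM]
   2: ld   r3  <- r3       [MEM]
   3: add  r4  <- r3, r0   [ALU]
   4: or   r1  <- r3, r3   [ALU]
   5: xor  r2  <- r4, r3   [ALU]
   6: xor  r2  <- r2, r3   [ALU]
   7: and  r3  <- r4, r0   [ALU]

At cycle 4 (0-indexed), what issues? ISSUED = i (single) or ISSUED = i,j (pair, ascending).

0. st.MEM @i0  | no-port MEM/MEM
1. st.MEM @i1  | no-port MEM/MEM
2. ld.MEM @i2  | RAW r3
3. add.ALU+or.ALU @i3+i4  | dual
4. xor.ALU @i5  | RAW+WAW r2
5. xor.ALU+and.ALU @i6+i7  | dual

ISSUED = 5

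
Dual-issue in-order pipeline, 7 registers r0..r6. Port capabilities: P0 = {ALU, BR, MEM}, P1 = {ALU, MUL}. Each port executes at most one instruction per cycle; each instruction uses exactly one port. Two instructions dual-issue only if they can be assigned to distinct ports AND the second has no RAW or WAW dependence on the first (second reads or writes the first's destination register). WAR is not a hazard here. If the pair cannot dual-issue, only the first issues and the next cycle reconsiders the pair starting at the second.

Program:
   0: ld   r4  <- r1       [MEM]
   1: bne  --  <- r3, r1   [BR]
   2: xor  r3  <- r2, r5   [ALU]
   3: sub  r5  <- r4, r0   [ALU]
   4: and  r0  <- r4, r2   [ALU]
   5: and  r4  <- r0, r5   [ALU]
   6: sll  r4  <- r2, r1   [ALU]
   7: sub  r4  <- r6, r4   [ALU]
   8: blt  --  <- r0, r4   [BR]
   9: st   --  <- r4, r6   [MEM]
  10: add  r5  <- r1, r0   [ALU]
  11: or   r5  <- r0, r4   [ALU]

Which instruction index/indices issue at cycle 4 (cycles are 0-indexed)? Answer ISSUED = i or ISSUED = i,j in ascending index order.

#0 head=0: ld i0 no-port MEM/BR
#1 head=1: bne;xor i1&i2 2-wide
#2 head=3: sub;and i3&i4 2-wide
#3 head=5: and i5 WAW r4
#4 head=6: sll i6 RAW+WAW r4
#5 head=7: sub i7 RAW r4
#6 head=8: blt i8 no-port BR/MEM
#7 head=9: st;add i9&i10 2-wide
#8 head=11: or i11 tail

ISSUED = 6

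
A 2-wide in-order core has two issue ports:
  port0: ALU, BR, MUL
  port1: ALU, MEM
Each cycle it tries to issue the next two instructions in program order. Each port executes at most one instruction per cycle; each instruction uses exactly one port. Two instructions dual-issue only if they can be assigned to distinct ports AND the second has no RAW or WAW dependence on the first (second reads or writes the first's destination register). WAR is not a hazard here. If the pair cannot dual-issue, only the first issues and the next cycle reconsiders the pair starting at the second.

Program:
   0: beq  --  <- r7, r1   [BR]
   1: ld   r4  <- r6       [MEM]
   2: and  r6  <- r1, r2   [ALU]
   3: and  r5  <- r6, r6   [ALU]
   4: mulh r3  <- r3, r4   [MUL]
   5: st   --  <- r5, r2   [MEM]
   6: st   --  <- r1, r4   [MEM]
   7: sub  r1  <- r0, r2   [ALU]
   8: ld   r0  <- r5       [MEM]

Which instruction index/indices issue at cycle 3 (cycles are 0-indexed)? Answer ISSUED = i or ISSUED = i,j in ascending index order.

ISSUED = 5

#0 head=0: beq.BR/ld.MEM i0/i1 dual
#1 head=2: and.ALU i2 RAW r6
#2 head=3: and.ALU/mulh.MUL i3/i4 dual
#3 head=5: st.MEM i5 no-port MEM/MEM
#4 head=6: st.MEM/sub.ALU i6/i7 dual
#5 head=8: ld.MEM i8 tail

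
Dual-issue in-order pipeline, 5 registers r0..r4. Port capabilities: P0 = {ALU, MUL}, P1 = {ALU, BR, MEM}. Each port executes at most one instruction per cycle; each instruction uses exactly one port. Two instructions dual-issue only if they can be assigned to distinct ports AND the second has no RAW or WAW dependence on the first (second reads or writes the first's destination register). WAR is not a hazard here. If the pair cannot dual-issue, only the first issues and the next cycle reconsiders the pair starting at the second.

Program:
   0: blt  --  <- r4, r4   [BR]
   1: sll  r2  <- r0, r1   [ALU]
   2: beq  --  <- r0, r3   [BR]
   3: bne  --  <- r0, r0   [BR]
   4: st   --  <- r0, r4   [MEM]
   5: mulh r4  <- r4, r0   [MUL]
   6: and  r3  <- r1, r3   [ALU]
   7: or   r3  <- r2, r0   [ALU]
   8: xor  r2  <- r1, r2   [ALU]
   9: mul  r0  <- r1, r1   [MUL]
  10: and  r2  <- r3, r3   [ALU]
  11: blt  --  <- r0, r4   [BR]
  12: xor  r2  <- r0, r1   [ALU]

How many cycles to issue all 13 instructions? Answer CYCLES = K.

CYCLES = 8

0. blt.BR sll.ALU @i0/i1  | dual
1. beq.BR @i2  | no-port BR/BR
2. bne.BR @i3  | no-port BR/MEM
3. st.MEM mulh.MUL @i4/i5  | dual
4. and.ALU @i6  | WAW r3
5. or.ALU xor.ALU @i7/i8  | dual
6. mul.MUL and.ALU @i9/i10  | dual
7. blt.BR xor.ALU @i11/i12  | dual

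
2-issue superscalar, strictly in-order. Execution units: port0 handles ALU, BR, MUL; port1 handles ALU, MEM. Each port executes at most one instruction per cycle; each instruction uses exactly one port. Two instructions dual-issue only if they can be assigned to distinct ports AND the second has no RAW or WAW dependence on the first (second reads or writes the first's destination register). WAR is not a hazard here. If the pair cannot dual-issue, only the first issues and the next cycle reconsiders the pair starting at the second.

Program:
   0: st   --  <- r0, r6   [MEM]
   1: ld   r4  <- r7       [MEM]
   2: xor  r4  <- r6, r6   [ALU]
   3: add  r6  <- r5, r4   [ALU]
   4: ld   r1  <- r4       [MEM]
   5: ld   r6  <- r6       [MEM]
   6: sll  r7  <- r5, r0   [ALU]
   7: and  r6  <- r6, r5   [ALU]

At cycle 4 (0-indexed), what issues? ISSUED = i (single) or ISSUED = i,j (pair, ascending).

ISSUED = 5,6

c0: i0 st  no-port MEM/MEM
c1: i1 ld  WAW r4
c2: i2 xor  RAW r4
c3: i3&i4 add+ld  dual
c4: i5&i6 ld+sll  dual
c5: i7 and  tail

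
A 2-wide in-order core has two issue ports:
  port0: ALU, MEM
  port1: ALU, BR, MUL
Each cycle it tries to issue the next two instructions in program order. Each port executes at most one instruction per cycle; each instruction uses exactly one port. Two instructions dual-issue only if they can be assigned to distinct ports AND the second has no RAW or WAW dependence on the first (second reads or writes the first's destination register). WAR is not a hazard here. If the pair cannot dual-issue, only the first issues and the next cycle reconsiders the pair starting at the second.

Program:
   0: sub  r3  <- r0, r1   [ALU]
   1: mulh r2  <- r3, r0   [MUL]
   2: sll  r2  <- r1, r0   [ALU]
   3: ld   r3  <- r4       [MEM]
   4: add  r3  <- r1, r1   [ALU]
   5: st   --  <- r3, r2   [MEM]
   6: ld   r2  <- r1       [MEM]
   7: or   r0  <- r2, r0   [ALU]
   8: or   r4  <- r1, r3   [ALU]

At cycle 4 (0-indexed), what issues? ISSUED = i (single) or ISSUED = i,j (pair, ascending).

ISSUED = 5

c0: i0 sub.ALU  RAW r3
c1: i1 mulh.MUL  WAW r2
c2: i2+i3 sll.ALU/ld.MEM  2-wide
c3: i4 add.ALU  RAW r3
c4: i5 st.MEM  no-port MEM/MEM
c5: i6 ld.MEM  RAW r2
c6: i7+i8 or.ALU/or.ALU  2-wide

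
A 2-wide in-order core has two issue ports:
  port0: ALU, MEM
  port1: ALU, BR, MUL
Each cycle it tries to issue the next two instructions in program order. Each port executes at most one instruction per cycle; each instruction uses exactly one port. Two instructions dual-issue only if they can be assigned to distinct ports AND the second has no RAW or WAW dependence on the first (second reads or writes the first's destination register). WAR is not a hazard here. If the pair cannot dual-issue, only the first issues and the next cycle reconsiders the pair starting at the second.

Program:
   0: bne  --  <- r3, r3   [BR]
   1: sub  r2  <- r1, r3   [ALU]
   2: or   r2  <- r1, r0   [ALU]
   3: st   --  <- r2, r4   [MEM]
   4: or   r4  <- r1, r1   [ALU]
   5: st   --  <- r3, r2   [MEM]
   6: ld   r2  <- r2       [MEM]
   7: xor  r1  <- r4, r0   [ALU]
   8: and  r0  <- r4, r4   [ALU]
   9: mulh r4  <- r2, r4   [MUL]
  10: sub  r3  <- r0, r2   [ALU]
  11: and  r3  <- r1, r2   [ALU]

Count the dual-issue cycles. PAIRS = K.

0. bne sub @i0/i1  | dual
1. or @i2  | RAW r2
2. st or @i3/i4  | dual
3. st @i5  | no-port MEM/MEM
4. ld xor @i6/i7  | dual
5. and mulh @i8/i9  | dual
6. sub @i10  | WAW r3
7. and @i11  | tail

PAIRS = 4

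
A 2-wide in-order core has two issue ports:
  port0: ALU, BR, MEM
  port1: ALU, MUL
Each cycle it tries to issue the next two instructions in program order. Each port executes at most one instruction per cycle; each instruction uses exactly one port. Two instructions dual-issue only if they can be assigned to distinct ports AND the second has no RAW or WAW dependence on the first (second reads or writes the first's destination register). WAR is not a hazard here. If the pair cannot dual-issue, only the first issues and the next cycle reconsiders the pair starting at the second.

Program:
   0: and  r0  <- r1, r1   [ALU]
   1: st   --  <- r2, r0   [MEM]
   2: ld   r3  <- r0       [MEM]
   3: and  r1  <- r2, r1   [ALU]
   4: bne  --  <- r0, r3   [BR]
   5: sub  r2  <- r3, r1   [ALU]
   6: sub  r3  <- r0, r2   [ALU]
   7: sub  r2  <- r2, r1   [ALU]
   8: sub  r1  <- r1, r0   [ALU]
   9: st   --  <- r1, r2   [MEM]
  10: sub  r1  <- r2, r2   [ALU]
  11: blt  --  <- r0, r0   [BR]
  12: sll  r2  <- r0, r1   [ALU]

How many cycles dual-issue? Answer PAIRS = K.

PAIRS = 5

0. and.ALU @i0  | RAW r0
1. st.MEM @i1  | no-port MEM/MEM
2. ld.MEM;and.ALU @i2&i3  | dual
3. bne.BR;sub.ALU @i4&i5  | dual
4. sub.ALU;sub.ALU @i6&i7  | dual
5. sub.ALU @i8  | RAW r1
6. st.MEM;sub.ALU @i9&i10  | dual
7. blt.BR;sll.ALU @i11&i12  | dual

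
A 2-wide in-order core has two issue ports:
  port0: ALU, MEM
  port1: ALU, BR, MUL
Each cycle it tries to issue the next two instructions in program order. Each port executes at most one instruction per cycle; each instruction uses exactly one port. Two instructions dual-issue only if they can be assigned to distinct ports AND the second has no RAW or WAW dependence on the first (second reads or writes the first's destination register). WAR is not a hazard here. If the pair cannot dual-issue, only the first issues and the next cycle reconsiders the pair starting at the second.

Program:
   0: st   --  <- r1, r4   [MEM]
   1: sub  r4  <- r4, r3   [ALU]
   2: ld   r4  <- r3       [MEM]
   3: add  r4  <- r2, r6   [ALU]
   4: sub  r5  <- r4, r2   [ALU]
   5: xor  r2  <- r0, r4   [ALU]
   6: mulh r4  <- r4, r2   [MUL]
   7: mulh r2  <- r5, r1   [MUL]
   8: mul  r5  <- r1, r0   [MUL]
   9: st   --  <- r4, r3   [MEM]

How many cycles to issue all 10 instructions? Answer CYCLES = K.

c0: i0+i1 st/sub  dual
c1: i2 ld  WAW r4
c2: i3 add  RAW r4
c3: i4+i5 sub/xor  dual
c4: i6 mulh  no-port MUL/MUL
c5: i7 mulh  no-port MUL/MUL
c6: i8+i9 mul/st  dual

CYCLES = 7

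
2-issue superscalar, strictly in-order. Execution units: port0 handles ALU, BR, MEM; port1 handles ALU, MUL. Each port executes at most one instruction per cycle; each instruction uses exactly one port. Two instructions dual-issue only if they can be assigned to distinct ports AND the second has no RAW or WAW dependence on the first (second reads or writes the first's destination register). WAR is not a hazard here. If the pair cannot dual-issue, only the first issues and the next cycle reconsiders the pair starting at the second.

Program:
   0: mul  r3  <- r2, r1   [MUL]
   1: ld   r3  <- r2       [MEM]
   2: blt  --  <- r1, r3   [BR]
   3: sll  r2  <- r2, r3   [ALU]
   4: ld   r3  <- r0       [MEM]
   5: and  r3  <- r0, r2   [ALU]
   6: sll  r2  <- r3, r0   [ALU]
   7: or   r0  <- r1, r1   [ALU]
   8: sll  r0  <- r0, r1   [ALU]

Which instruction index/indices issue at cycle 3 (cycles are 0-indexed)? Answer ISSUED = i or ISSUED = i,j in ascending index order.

ISSUED = 4

c0: i0 mul.MUL  WAW r3
c1: i1 ld.MEM  no-port MEM/BR
c2: i2,i3 blt.BR+sll.ALU  dual
c3: i4 ld.MEM  WAW r3
c4: i5 and.ALU  RAW r3
c5: i6,i7 sll.ALU+or.ALU  dual
c6: i8 sll.ALU  tail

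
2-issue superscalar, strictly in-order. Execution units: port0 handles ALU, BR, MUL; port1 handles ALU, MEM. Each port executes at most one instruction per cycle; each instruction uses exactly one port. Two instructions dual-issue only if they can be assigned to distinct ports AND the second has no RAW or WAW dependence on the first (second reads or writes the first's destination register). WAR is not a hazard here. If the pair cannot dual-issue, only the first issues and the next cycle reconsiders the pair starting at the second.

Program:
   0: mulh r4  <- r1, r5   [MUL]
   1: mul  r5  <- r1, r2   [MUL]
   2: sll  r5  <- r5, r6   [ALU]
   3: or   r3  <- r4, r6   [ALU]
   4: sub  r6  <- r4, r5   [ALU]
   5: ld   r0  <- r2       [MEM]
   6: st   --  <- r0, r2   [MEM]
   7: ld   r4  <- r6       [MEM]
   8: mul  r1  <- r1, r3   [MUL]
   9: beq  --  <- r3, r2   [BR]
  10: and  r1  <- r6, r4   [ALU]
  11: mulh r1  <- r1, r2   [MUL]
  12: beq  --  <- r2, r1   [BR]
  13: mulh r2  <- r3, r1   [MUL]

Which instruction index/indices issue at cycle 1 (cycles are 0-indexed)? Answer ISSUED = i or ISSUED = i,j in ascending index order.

c0: i0 mulh  no-port MUL/MUL
c1: i1 mul  RAW+WAW r5
c2: i2+i3 sll/or  2-wide
c3: i4+i5 sub/ld  2-wide
c4: i6 st  no-port MEM/MEM
c5: i7+i8 ld/mul  2-wide
c6: i9+i10 beq/and  2-wide
c7: i11 mulh  no-port MUL/BR
c8: i12 beq  no-port BR/MUL
c9: i13 mulh  tail

ISSUED = 1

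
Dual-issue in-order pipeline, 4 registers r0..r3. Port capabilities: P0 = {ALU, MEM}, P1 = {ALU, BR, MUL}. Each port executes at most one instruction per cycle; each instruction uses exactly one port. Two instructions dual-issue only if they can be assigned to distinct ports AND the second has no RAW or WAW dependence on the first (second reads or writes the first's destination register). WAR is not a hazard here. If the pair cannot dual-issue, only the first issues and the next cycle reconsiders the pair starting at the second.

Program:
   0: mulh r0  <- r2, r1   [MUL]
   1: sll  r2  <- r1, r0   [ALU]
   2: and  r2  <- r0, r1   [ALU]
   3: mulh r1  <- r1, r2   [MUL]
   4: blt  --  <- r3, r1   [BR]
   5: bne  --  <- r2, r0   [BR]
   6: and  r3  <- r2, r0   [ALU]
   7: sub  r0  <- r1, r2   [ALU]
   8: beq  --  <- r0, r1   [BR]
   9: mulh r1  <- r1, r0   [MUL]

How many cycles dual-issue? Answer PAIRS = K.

PAIRS = 1

0. mulh.MUL @i0  | RAW r0
1. sll.ALU @i1  | WAW r2
2. and.ALU @i2  | RAW r2
3. mulh.MUL @i3  | no-port MUL/BR
4. blt.BR @i4  | no-port BR/BR
5. bne.BR/and.ALU @i5,i6  | dual
6. sub.ALU @i7  | RAW r0
7. beq.BR @i8  | no-port BR/MUL
8. mulh.MUL @i9  | tail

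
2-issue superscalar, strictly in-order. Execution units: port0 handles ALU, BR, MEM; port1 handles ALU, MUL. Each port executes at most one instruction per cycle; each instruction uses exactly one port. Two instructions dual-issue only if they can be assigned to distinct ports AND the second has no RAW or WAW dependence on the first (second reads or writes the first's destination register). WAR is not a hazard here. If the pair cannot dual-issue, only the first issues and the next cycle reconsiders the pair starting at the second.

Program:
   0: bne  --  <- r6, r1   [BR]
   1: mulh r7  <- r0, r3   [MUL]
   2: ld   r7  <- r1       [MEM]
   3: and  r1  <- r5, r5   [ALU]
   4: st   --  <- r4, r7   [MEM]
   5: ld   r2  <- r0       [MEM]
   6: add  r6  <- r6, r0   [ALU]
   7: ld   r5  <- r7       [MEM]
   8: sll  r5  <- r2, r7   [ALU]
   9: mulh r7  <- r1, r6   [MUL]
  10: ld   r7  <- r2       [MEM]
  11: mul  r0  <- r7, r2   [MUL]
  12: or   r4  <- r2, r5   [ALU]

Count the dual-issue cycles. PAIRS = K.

PAIRS = 5

t=0 i0+i1:bne mulh ; 2-wide
t=1 i2+i3:ld and ; 2-wide
t=2 i4:st ; no-port MEM/MEM
t=3 i5+i6:ld add ; 2-wide
t=4 i7:ld ; WAW r5
t=5 i8+i9:sll mulh ; 2-wide
t=6 i10:ld ; RAW r7
t=7 i11+i12:mul or ; 2-wide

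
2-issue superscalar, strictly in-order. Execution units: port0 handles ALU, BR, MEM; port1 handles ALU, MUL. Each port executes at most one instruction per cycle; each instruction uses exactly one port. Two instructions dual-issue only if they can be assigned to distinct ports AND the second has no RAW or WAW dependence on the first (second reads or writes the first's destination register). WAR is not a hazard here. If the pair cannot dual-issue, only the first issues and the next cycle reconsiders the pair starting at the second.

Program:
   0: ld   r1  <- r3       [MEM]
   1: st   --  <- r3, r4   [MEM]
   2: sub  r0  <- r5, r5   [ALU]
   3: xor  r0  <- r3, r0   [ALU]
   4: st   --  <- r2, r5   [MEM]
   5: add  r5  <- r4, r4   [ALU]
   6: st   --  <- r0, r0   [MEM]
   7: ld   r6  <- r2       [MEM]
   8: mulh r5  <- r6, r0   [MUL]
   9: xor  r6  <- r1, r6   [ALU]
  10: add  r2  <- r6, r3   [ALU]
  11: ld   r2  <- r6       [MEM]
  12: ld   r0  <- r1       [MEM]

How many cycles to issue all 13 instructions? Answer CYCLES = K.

CYCLES = 9

#0 head=0: ld.MEM i0 no-port MEM/MEM
#1 head=1: st.MEM/sub.ALU i1+i2 2-wide
#2 head=3: xor.ALU/st.MEM i3+i4 2-wide
#3 head=5: add.ALU/st.MEM i5+i6 2-wide
#4 head=7: ld.MEM i7 RAW r6
#5 head=8: mulh.MUL/xor.ALU i8+i9 2-wide
#6 head=10: add.ALU i10 WAW r2
#7 head=11: ld.MEM i11 no-port MEM/MEM
#8 head=12: ld.MEM i12 tail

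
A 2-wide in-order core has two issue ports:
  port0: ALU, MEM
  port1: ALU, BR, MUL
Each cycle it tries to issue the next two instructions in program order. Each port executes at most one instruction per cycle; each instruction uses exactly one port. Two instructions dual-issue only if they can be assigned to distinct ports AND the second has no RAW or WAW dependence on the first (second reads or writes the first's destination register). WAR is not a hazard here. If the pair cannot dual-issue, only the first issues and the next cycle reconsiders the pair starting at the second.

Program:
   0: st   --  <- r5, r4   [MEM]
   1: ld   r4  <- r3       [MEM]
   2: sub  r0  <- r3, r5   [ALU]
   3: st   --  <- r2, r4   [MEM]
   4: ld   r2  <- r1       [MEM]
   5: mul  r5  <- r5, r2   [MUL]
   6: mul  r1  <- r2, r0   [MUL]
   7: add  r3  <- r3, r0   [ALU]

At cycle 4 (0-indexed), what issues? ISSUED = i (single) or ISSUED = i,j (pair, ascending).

ISSUED = 5

  cy0 -> i0 (st) no-port MEM/MEM
  cy1 -> i1&i2 (ld+sub) pair
  cy2 -> i3 (st) no-port MEM/MEM
  cy3 -> i4 (ld) RAW r2
  cy4 -> i5 (mul) no-port MUL/MUL
  cy5 -> i6&i7 (mul+add) pair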